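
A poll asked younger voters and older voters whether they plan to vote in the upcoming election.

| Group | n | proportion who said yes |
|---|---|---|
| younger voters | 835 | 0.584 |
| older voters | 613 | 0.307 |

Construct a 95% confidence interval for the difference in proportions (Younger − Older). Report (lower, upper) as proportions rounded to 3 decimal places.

(0.227, 0.327)

Each SE is √(p̂(1−p̂)/n): √(0.5840·0.4160/835) = 0.01706 and √(0.3070·0.6930/613) = 0.01863.
SE(p̂₁ − p̂₂) = √(SE₁² + SE₂²) = √(0.0002910436 + 0.0003470769) = 0.02526, since the two samples are independent.
At 95% confidence z* = 1.960; margin = 1.960 × 0.02526 = 0.04951.
The difference is 0.5840 − 0.3070 = 0.2770, so the interval is 0.2770 ± 0.04951 = (0.227, 0.327).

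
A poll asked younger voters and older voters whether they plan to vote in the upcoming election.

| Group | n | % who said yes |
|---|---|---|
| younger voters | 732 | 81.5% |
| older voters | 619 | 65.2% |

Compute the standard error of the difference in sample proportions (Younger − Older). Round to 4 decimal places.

The two standard errors are √(0.8150×0.1850/732) = 0.01435 and √(0.6520×0.3480/619) = 0.01915.
Because the samples are independent, SE_diff = √(0.01435² + 0.01915²) = 0.02393.

0.0239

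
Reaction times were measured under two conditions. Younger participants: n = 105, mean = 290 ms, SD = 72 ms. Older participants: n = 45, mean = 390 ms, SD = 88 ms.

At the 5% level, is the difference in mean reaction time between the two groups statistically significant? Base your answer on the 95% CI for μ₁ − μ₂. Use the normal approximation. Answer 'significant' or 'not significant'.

significant

Standard errors of each mean: 72/√105 = 7.0265 and 88/√45 = 13.1183.
SE(x̄₁ − x̄₂) = √(7.0265² + 13.1183²) = 14.8816 for independent samples with unequal variances.
With z* = 1.960, the margin is 1.960 × 14.8816 = 29.1679.
x̄₁ − x̄₂ = 290 − 390 = -100.0000; the interval is -100.0000 ± 29.1679 = (-129.1679, -70.8321).
The interval (-129.1679, -70.8321) does not contain 0, so the difference is significant.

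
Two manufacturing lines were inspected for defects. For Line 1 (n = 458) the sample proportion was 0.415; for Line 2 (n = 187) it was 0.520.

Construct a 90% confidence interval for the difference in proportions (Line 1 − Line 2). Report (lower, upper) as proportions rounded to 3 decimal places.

The two standard errors are √(0.4150×0.5850/458) = 0.02302 and √(0.5200×0.4800/187) = 0.03653.
Because the samples are independent, SE_diff = √(0.02302² + 0.03653²) = 0.04318.
Using z* = 1.645 for 90%, ME = 1.645 × 0.04318 = 0.07103.
p̂₁ − p̂₂ = -0.1050; interval -0.1050 ± 0.07103 gives (-0.176, -0.034).

(-0.176, -0.034)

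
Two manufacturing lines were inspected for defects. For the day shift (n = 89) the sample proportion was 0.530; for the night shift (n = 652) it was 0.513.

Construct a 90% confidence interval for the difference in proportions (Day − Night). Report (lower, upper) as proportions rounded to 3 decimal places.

SE₁ = √(p̂₁(1−p̂₁)/n₁) = √(0.5300·0.4700/89) = 0.05290; SE₂ = √(0.5130·0.4870/652) = 0.01957.
Independent samples: SE of the difference = √(SE₁² + SE₂²) = √(0.00279841 + 0.0003829849) = 0.05640.
z* for 90% confidence is 1.645, so the margin of error is 1.645 × 0.05640 = 0.09278.
Point estimate p̂₁ − p̂₂ = 0.5300 − 0.5130 = 0.0170.
0.0170 ± 0.09278 → (-0.076, 0.110).

(-0.076, 0.110)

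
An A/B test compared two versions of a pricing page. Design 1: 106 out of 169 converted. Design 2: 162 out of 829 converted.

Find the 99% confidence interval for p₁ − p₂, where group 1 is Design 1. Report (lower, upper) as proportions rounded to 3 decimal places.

(0.330, 0.534)

p̂₁ = 106/169 = 0.6272 and p̂₂ = 162/829 = 0.1954.
SE₁ = √(p̂₁(1−p̂₁)/n₁) = √(0.6272·0.3728/169) = 0.03720; SE₂ = √(0.1954·0.8046/829) = 0.01377.
Independent samples: SE of the difference = √(SE₁² + SE₂²) = √(0.00138384 + 0.0001896129) = 0.03967.
z* for 99% confidence is 2.576, so the margin of error is 2.576 × 0.03967 = 0.10219.
Point estimate p̂₁ − p̂₂ = 0.6272 − 0.1954 = 0.4318.
0.4318 ± 0.10219 → (0.330, 0.534).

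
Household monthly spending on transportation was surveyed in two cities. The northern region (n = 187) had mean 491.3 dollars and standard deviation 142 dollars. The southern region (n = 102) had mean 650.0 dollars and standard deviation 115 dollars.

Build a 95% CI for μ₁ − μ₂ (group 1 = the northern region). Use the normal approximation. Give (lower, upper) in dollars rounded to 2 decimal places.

Per-group SEs: s₁/√n₁ = 142/√187 = 10.3841, s₂/√n₂ = 115/√102 = 11.3867.
Unpooled SE of the difference: √(107.82953281 + 129.65693689) = 15.4106.
Margin of error = z* · SE = 1.960 × 15.4106 = 30.2048.
x̄₁ − x̄₂ = 491.3 − 650.0 = -158.7000.
CI: -158.7000 ± 30.2048 = (-188.90, -128.50).

(-188.90, -128.50)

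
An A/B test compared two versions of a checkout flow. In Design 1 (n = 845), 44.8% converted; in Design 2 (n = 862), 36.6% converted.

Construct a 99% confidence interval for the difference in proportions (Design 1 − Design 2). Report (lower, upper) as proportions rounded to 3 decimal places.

(0.021, 0.143)

SE₁ = √(p̂₁(1−p̂₁)/n₁) = √(0.4480·0.5520/845) = 0.01711; SE₂ = √(0.3660·0.6340/862) = 0.01641.
Independent samples: SE of the difference = √(SE₁² + SE₂²) = √(0.0002927521 + 0.0002692881) = 0.02371.
z* for 99% confidence is 2.576, so the margin of error is 2.576 × 0.02371 = 0.06108.
Point estimate p̂₁ − p̂₂ = 0.4480 − 0.3660 = 0.0820.
0.0820 ± 0.06108 → (0.021, 0.143).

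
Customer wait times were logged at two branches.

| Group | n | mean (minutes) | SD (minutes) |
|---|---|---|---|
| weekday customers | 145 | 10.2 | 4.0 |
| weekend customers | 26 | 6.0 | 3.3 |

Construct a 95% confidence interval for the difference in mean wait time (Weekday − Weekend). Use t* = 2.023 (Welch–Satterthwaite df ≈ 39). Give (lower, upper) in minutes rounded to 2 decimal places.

SE₁ = s₁/√n₁ = 4.0/√145 = 0.3322; SE₂ = 3.3/√26 = 0.6472.
Independent samples, unequal variances: SE_diff = √(SE₁² + SE₂²) = √(0.11035684 + 0.41886784) = 0.7275.
t* = 2.023, so margin of error = 2.023 × 0.7275 = 1.4717.
Difference in means = 10.2 − 6.0 = 4.2000.
4.2000 ± 1.4717 → (2.73, 5.67).

(2.73, 5.67)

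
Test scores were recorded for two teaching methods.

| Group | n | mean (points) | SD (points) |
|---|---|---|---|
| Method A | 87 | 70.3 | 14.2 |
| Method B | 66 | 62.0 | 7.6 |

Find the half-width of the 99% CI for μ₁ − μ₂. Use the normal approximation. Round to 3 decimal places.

4.603

Standard errors of each mean: 14.2/√87 = 1.5224 and 7.6/√66 = 0.9355.
SE(x̄₁ − x̄₂) = √(1.5224² + 0.9355²) = 1.7869 for independent samples with unequal variances.
With z* = 2.576, the margin is 2.576 × 1.7869 = 4.6031.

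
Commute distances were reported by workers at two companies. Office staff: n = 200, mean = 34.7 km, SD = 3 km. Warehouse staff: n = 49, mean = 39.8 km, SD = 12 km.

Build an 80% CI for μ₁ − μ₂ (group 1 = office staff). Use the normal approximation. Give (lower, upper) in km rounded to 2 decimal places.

(-7.31, -2.89)

SE₁ = s₁/√n₁ = 3/√200 = 0.2121; SE₂ = 12/√49 = 1.7143.
Independent samples, unequal variances: SE_diff = √(SE₁² + SE₂²) = √(0.04498641 + 2.93882449) = 1.7274.
z* = 1.282, so margin of error = 1.282 × 1.7274 = 2.2145.
Difference in means = 34.7 − 39.8 = -5.1000.
-5.1000 ± 2.2145 → (-7.31, -2.89).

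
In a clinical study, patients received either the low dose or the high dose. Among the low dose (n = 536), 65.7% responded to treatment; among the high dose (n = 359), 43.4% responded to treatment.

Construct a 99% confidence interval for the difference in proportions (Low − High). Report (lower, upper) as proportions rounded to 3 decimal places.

(0.137, 0.309)

The two standard errors are √(0.6570×0.3430/536) = 0.02050 and √(0.4340×0.5660/359) = 0.02616.
Because the samples are independent, SE_diff = √(0.02050² + 0.02616²) = 0.03324.
Using z* = 2.576 for 99%, ME = 2.576 × 0.03324 = 0.08563.
p̂₁ − p̂₂ = 0.2230; interval 0.2230 ± 0.08563 gives (0.137, 0.309).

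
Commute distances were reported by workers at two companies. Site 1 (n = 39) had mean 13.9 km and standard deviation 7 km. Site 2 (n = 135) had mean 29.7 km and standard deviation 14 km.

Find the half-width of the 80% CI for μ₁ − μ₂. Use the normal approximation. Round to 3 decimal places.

SE₁ = s₁/√n₁ = 7/√39 = 1.1209; SE₂ = 14/√135 = 1.2049.
Independent samples, unequal variances: SE_diff = √(SE₁² + SE₂²) = √(1.25641681 + 1.45178401) = 1.6457.
z* = 1.282, so margin of error = 1.282 × 1.6457 = 2.1098.

2.110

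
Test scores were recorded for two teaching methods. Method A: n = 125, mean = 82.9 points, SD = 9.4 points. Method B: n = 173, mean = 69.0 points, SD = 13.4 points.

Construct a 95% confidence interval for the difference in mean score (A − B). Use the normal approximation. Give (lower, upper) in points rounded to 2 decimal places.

Standard errors of each mean: 9.4/√125 = 0.8408 and 13.4/√173 = 1.0188.
SE(x̄₁ − x̄₂) = √(0.8408² + 1.0188²) = 1.3209 for independent samples with unequal variances.
With z* = 1.960, the margin is 1.960 × 1.3209 = 2.5890.
x̄₁ − x̄₂ = 82.9 − 69.0 = 13.9000; the interval is 13.9000 ± 2.5890 = (11.31, 16.49).

(11.31, 16.49)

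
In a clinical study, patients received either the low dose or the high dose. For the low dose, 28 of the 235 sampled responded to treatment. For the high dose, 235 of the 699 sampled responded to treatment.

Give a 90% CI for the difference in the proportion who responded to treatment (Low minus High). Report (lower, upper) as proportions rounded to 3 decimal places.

(-0.263, -0.172)

p̂₁ = 28/235 = 0.1191 and p̂₂ = 235/699 = 0.3362.
SE₁ = √(p̂₁(1−p̂₁)/n₁) = √(0.1191·0.8809/235) = 0.02113; SE₂ = √(0.3362·0.6638/699) = 0.01787.
Independent samples: SE of the difference = √(SE₁² + SE₂²) = √(0.0004464769 + 0.0003193369) = 0.02767.
z* for 90% confidence is 1.645, so the margin of error is 1.645 × 0.02767 = 0.04552.
Point estimate p̂₁ − p̂₂ = 0.1191 − 0.3362 = -0.2171.
-0.2171 ± 0.04552 → (-0.263, -0.172).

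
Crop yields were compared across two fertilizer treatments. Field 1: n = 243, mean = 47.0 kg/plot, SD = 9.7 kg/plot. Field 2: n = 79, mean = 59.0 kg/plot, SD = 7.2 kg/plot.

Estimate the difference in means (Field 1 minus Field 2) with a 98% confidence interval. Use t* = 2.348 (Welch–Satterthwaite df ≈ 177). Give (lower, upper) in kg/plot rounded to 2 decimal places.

Per-group SEs: s₁/√n₁ = 9.7/√243 = 0.6223, s₂/√n₂ = 7.2/√79 = 0.8101.
Unpooled SE of the difference: √(0.38725729 + 0.65626201) = 1.0215.
Margin of error = t* · SE = 2.348 × 1.0215 = 2.3985.
x̄₁ − x̄₂ = 47.0 − 59.0 = -12.0000.
CI: -12.0000 ± 2.3985 = (-14.40, -9.60).

(-14.40, -9.60)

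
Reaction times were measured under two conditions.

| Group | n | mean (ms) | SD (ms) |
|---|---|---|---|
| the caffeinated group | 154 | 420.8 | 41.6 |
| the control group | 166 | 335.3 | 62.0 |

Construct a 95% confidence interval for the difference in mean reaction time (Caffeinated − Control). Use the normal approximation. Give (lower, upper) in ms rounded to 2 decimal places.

(74.01, 96.99)

SE₁ = s₁/√n₁ = 41.6/√154 = 3.3522; SE₂ = 62.0/√166 = 4.8121.
Independent samples, unequal variances: SE_diff = √(SE₁² + SE₂²) = √(11.23724484 + 23.15630641) = 5.8646.
z* = 1.960, so margin of error = 1.960 × 5.8646 = 11.4946.
Difference in means = 420.8 − 335.3 = 85.5000.
85.5000 ± 11.4946 → (74.01, 96.99).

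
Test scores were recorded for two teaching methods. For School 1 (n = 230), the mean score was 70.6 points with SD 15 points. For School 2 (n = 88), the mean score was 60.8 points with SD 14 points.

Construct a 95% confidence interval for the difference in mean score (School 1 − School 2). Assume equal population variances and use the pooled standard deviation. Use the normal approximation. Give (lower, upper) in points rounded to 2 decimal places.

Pooled variance s_p² = [229·15² + 87·14²] / (230+88−2) = 217.0158, so s_p = 14.7315.
SE_diff = s_p·√(1/n₁ + 1/n₂) = 14.7315·√(1/230 + 1/88) = 1.8465.
z* = 1.960; margin = 1.960 × 1.8465 = 3.6191.
Difference = 70.6 − 60.8 = 9.8000.
9.8000 ± 3.6191 → (6.18, 13.42).

(6.18, 13.42)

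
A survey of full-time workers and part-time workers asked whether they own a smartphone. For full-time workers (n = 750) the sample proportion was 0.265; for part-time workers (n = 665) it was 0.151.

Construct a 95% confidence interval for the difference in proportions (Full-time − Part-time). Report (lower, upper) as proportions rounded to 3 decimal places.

(0.072, 0.156)

SE₁ = √(p̂₁(1−p̂₁)/n₁) = √(0.2650·0.7350/750) = 0.01612; SE₂ = √(0.1510·0.8490/665) = 0.01388.
Independent samples: SE of the difference = √(SE₁² + SE₂²) = √(0.0002598544 + 0.0001926544) = 0.02127.
z* for 95% confidence is 1.960, so the margin of error is 1.960 × 0.02127 = 0.04169.
Point estimate p̂₁ − p̂₂ = 0.2650 − 0.1510 = 0.1140.
0.1140 ± 0.04169 → (0.072, 0.156).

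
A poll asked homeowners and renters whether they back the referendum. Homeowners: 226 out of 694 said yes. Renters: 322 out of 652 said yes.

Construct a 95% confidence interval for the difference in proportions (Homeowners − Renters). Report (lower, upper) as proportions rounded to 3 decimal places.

Sample proportions: 226/694 = 0.3256, 322/652 = 0.4939.
Each SE is √(p̂(1−p̂)/n): √(0.3256·0.6744/694) = 0.01779 and √(0.4939·0.5061/652) = 0.01958.
SE(p̂₁ − p̂₂) = √(SE₁² + SE₂²) = √(0.0003164841 + 0.0003833764) = 0.02645, since the two samples are independent.
At 95% confidence z* = 1.960; margin = 1.960 × 0.02645 = 0.05184.
The difference is 0.3256 − 0.4939 = -0.1683, so the interval is -0.1683 ± 0.05184 = (-0.220, -0.116).

(-0.220, -0.116)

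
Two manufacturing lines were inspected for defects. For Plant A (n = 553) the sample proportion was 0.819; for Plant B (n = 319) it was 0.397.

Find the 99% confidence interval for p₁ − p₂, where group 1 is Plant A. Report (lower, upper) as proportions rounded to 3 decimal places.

(0.340, 0.504)

Each SE is √(p̂(1−p̂)/n): √(0.8190·0.1810/553) = 0.01637 and √(0.3970·0.6030/319) = 0.02739.
SE(p̂₁ − p̂₂) = √(SE₁² + SE₂²) = √(0.0002679769 + 0.0007502121) = 0.03191, since the two samples are independent.
At 99% confidence z* = 2.576; margin = 2.576 × 0.03191 = 0.08220.
The difference is 0.8190 − 0.3970 = 0.4220, so the interval is 0.4220 ± 0.08220 = (0.340, 0.504).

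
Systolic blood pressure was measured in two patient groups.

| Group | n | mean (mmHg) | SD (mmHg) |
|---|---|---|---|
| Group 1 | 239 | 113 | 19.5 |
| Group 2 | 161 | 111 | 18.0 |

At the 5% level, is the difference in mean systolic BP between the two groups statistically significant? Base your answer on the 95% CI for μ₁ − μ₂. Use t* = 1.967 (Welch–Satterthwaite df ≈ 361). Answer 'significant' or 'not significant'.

Standard errors of each mean: 19.5/√239 = 1.2614 and 18.0/√161 = 1.4186.
SE(x̄₁ − x̄₂) = √(1.2614² + 1.4186²) = 1.8983 for independent samples with unequal variances.
With t* = 1.967, the margin is 1.967 × 1.8983 = 3.7340.
x̄₁ − x̄₂ = 113 − 111 = 2.0000; the interval is 2.0000 ± 3.7340 = (-1.7340, 5.7340).
The interval (-1.7340, 5.7340) contains 0, so the difference is not significant.

not significant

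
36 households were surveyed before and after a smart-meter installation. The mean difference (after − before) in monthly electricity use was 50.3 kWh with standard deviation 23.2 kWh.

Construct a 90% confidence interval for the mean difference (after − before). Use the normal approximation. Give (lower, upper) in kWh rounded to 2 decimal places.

Paired design: SE = s_d/√n = 23.2/√36 = 3.8667.
z* = 1.645; margin of error = 1.645 × 3.8667 = 6.3607.
50.3 ± 6.3607 → (43.94, 56.66).

(43.94, 56.66)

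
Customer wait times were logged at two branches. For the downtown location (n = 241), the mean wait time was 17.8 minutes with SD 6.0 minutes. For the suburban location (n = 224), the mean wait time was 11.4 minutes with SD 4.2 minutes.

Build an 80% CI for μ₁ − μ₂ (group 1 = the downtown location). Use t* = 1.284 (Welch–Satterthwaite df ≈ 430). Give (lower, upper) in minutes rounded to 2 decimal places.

(5.79, 7.01)

Standard errors of each mean: 6.0/√241 = 0.3865 and 4.2/√224 = 0.2806.
SE(x̄₁ − x̄₂) = √(0.3865² + 0.2806²) = 0.4776 for independent samples with unequal variances.
With t* = 1.284, the margin is 1.284 × 0.4776 = 0.6132.
x̄₁ − x̄₂ = 17.8 − 11.4 = 6.4000; the interval is 6.4000 ± 0.6132 = (5.79, 7.01).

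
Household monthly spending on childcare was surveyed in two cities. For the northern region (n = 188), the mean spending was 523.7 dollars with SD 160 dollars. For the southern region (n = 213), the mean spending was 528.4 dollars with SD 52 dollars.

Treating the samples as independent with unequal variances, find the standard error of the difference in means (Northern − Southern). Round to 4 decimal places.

SE₁ = s₁/√n₁ = 160/√188 = 11.6692; SE₂ = 52/√213 = 3.5630.
Independent samples, unequal variances: SE_diff = √(SE₁² + SE₂²) = √(136.17022864 + 12.694969) = 12.2010.

12.2010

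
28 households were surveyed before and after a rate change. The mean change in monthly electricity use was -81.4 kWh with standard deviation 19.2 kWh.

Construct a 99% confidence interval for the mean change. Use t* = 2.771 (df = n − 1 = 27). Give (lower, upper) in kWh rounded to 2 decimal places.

Paired design: SE = s_d/√n = 19.2/√28 = 3.6285.
t* = 2.771; margin of error = 2.771 × 3.6285 = 10.0546.
-81.4 ± 10.0546 → (-91.45, -71.35).

(-91.45, -71.35)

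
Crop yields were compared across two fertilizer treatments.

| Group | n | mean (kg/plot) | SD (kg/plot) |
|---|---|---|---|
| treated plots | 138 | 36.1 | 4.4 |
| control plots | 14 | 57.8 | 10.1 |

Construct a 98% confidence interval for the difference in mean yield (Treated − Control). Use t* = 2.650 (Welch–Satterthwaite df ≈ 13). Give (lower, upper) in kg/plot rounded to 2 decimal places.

SE₁ = s₁/√n₁ = 4.4/√138 = 0.3746; SE₂ = 10.1/√14 = 2.6993.
Independent samples, unequal variances: SE_diff = √(SE₁² + SE₂²) = √(0.14032516 + 7.28622049) = 2.7252.
t* = 2.650, so margin of error = 2.650 × 2.7252 = 7.2218.
Difference in means = 36.1 − 57.8 = -21.7000.
-21.7000 ± 7.2218 → (-28.92, -14.48).

(-28.92, -14.48)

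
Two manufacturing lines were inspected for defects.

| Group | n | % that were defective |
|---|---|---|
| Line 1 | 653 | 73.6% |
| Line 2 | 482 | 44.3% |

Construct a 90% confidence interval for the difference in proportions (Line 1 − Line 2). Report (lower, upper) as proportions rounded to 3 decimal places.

(0.246, 0.340)

Each SE is √(p̂(1−p̂)/n): √(0.7360·0.2640/653) = 0.01725 and √(0.4430·0.5570/482) = 0.02263.
SE(p̂₁ − p̂₂) = √(SE₁² + SE₂²) = √(0.0002975625 + 0.0005121169) = 0.02845, since the two samples are independent.
At 90% confidence z* = 1.645; margin = 1.645 × 0.02845 = 0.04680.
The difference is 0.7360 − 0.4430 = 0.2930, so the interval is 0.2930 ± 0.04680 = (0.246, 0.340).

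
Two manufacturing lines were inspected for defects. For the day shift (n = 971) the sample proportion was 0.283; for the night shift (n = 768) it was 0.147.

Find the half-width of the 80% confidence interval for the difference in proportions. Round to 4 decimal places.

Each SE is √(p̂(1−p̂)/n): √(0.2830·0.7170/971) = 0.01446 and √(0.1470·0.8530/768) = 0.01278.
SE(p̂₁ − p̂₂) = √(SE₁² + SE₂²) = √(0.0002090916 + 0.0001633284) = 0.01930, since the two samples are independent.
At 80% confidence z* = 1.282; margin = 1.282 × 0.01930 = 0.02474.

0.0247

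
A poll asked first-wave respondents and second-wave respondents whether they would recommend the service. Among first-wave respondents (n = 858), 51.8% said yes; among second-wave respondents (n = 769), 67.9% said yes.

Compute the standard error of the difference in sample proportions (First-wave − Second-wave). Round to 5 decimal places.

The two standard errors are √(0.5180×0.4820/858) = 0.01706 and √(0.6790×0.3210/769) = 0.01684.
Because the samples are independent, SE_diff = √(0.01706² + 0.01684²) = 0.02397.

0.02397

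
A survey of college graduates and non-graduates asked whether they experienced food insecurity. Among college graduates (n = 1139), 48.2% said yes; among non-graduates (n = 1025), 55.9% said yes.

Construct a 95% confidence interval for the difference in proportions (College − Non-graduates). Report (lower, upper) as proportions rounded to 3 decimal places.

(-0.119, -0.035)

Each SE is √(p̂(1−p̂)/n): √(0.4820·0.5180/1139) = 0.01481 and √(0.5590·0.4410/1025) = 0.01551.
SE(p̂₁ − p̂₂) = √(SE₁² + SE₂²) = √(0.0002193361 + 0.0002405601) = 0.02145, since the two samples are independent.
At 95% confidence z* = 1.960; margin = 1.960 × 0.02145 = 0.04204.
The difference is 0.4820 − 0.5590 = -0.0770, so the interval is -0.0770 ± 0.04204 = (-0.119, -0.035).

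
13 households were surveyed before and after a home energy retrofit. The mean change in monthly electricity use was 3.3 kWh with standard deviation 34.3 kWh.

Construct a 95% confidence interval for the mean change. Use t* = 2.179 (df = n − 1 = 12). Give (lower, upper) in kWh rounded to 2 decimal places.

This is a matched-pairs design, so SE = s_d/√n = 34.3/√13 = 9.5131.
Margin = 2.179 × 9.5131 = 20.7290; the interval is 3.3 ± 20.7290 = (-17.43, 24.03).

(-17.43, 24.03)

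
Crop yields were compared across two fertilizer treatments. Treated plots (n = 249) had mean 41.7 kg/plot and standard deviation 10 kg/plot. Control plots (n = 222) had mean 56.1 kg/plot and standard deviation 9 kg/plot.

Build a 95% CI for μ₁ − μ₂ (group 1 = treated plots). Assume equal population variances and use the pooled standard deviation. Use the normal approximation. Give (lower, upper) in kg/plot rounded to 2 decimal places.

Pooled variance s_p² = [248·10² + 221·9²] / (249+222−2) = 91.0469, so s_p = 9.5418.
SE_diff = s_p·√(1/n₁ + 1/n₂) = 9.5418·√(1/249 + 1/222) = 0.8808.
z* = 1.960; margin = 1.960 × 0.8808 = 1.7264.
Difference = 41.7 − 56.1 = -14.4000.
-14.4000 ± 1.7264 → (-16.13, -12.67).

(-16.13, -12.67)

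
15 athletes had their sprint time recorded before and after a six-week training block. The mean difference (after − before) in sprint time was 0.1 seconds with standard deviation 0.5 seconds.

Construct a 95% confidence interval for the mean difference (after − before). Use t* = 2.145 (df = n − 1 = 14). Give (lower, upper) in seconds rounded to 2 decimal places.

This is a matched-pairs design, so SE = s_d/√n = 0.5/√15 = 0.1291.
Margin = 2.145 × 0.1291 = 0.2769; the interval is 0.1 ± 0.2769 = (-0.18, 0.38).

(-0.18, 0.38)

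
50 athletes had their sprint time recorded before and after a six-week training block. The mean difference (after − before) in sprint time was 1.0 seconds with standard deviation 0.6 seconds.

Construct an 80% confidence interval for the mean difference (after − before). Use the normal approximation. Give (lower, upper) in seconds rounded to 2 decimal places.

This is a matched-pairs design, so SE = s_d/√n = 0.6/√50 = 0.0849.
Margin = 1.282 × 0.0849 = 0.1088; the interval is 1.0 ± 0.1088 = (0.89, 1.11).

(0.89, 1.11)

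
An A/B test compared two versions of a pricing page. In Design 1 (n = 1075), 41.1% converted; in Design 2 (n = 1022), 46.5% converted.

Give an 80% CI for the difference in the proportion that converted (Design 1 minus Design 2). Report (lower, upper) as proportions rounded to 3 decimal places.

Each SE is √(p̂(1−p̂)/n): √(0.4110·0.5890/1075) = 0.01501 and √(0.4650·0.5350/1022) = 0.01560.
SE(p̂₁ − p̂₂) = √(SE₁² + SE₂²) = √(0.0002253001 + 0.00024336) = 0.02165, since the two samples are independent.
At 80% confidence z* = 1.282; margin = 1.282 × 0.02165 = 0.02776.
The difference is 0.4110 − 0.4650 = -0.0540, so the interval is -0.0540 ± 0.02776 = (-0.082, -0.026).

(-0.082, -0.026)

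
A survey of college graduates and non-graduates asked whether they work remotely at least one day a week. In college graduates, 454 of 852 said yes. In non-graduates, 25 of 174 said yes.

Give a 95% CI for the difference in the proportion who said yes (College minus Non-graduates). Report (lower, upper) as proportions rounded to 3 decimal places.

(0.327, 0.451)

Sample proportions: 454/852 = 0.5329, 25/174 = 0.1437.
Each SE is √(p̂(1−p̂)/n): √(0.5329·0.4671/852) = 0.01709 and √(0.1437·0.8563/174) = 0.02659.
SE(p̂₁ − p̂₂) = √(SE₁² + SE₂²) = √(0.0002920681 + 0.0007070281) = 0.03161, since the two samples are independent.
At 95% confidence z* = 1.960; margin = 1.960 × 0.03161 = 0.06196.
The difference is 0.5329 − 0.1437 = 0.3892, so the interval is 0.3892 ± 0.06196 = (0.327, 0.451).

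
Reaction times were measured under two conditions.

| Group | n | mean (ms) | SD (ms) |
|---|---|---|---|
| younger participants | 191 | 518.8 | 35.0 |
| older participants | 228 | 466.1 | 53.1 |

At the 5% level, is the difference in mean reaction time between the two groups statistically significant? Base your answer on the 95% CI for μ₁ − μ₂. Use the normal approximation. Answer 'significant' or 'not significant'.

SE₁ = s₁/√n₁ = 35.0/√191 = 2.5325; SE₂ = 53.1/√228 = 3.5166.
Independent samples, unequal variances: SE_diff = √(SE₁² + SE₂²) = √(6.41355625 + 12.36647556) = 4.3336.
z* = 1.960, so margin of error = 1.960 × 4.3336 = 8.4939.
Difference in means = 518.8 − 466.1 = 52.7000.
52.7000 ± 8.4939 → (44.2061, 61.1939).
The interval (44.2061, 61.1939) does not contain 0, so the difference is significant.

significant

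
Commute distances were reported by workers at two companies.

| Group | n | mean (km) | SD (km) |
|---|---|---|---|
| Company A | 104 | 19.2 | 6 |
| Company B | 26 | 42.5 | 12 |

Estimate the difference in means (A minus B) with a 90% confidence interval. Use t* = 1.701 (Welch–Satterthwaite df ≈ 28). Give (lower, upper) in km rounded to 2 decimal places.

Per-group SEs: s₁/√n₁ = 6/√104 = 0.5883, s₂/√n₂ = 12/√26 = 2.3534.
Unpooled SE of the difference: √(0.34609689 + 5.53849156) = 2.4258.
Margin of error = t* · SE = 1.701 × 2.4258 = 4.1263.
x̄₁ − x̄₂ = 19.2 − 42.5 = -23.3000.
CI: -23.3000 ± 4.1263 = (-27.43, -19.17).

(-27.43, -19.17)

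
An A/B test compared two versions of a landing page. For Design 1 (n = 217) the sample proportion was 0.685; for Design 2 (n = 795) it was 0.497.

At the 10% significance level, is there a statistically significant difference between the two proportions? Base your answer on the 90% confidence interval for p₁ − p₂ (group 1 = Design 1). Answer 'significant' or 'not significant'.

SE₁ = √(p̂₁(1−p̂₁)/n₁) = √(0.6850·0.3150/217) = 0.03153; SE₂ = √(0.4970·0.5030/795) = 0.01773.
Independent samples: SE of the difference = √(SE₁² + SE₂²) = √(0.0009941409 + 0.0003143529) = 0.03617.
z* for 90% confidence is 1.645, so the margin of error is 1.645 × 0.03617 = 0.05950.
Point estimate p̂₁ − p̂₂ = 0.6850 − 0.4970 = 0.1880.
0.1880 ± 0.05950 → (0.12850, 0.24750).
The interval (0.12850, 0.24750) does not contain 0, so the difference is significant.

significant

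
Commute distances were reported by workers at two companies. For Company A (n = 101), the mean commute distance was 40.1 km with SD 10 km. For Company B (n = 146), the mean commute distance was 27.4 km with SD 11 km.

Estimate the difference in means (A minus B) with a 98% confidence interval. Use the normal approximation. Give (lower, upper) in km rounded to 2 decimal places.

Standard errors of each mean: 10/√101 = 0.9950 and 11/√146 = 0.9104.
SE(x̄₁ − x̄₂) = √(0.9950² + 0.9104²) = 1.3486 for independent samples with unequal variances.
With z* = 2.326, the margin is 2.326 × 1.3486 = 3.1368.
x̄₁ − x̄₂ = 40.1 − 27.4 = 12.7000; the interval is 12.7000 ± 3.1368 = (9.56, 15.84).

(9.56, 15.84)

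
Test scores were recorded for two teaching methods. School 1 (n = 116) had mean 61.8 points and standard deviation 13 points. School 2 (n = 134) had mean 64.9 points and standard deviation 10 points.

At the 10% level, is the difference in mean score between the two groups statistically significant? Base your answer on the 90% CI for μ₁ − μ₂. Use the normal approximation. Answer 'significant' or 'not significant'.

Standard errors of each mean: 13/√116 = 1.2070 and 10/√134 = 0.8639.
SE(x̄₁ − x̄₂) = √(1.2070² + 0.8639²) = 1.4843 for independent samples with unequal variances.
With z* = 1.645, the margin is 1.645 × 1.4843 = 2.4417.
x̄₁ − x̄₂ = 61.8 − 64.9 = -3.1000; the interval is -3.1000 ± 2.4417 = (-5.5417, -0.6583).
The interval (-5.5417, -0.6583) does not contain 0, so the difference is significant.

significant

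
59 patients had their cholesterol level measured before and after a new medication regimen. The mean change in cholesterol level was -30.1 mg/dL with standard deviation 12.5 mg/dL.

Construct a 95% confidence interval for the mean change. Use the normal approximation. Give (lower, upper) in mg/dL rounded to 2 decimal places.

(-33.29, -26.91)

Paired design: SE = s_d/√n = 12.5/√59 = 1.6274.
z* = 1.960; margin of error = 1.960 × 1.6274 = 3.1897.
-30.1 ± 3.1897 → (-33.29, -26.91).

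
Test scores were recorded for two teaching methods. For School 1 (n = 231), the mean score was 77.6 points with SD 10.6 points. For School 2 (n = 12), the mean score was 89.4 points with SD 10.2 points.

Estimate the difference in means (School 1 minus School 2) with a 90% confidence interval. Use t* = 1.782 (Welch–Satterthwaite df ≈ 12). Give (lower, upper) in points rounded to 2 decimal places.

Per-group SEs: s₁/√n₁ = 10.6/√231 = 0.6974, s₂/√n₂ = 10.2/√12 = 2.9445.
Unpooled SE of the difference: √(0.48636676 + 8.67008025) = 3.0260.
Margin of error = t* · SE = 1.782 × 3.0260 = 5.3923.
x̄₁ − x̄₂ = 77.6 − 89.4 = -11.8000.
CI: -11.8000 ± 5.3923 = (-17.19, -6.41).

(-17.19, -6.41)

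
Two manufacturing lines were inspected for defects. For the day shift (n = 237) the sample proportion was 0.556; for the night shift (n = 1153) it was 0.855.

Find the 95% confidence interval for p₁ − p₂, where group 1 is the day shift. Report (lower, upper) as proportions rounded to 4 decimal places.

(-0.3654, -0.2326)

Each SE is √(p̂(1−p̂)/n): √(0.5560·0.4440/237) = 0.03227 and √(0.8550·0.1450/1153) = 0.01037.
SE(p̂₁ − p̂₂) = √(SE₁² + SE₂²) = √(0.0010413529 + 0.0001075369) = 0.03390, since the two samples are independent.
At 95% confidence z* = 1.960; margin = 1.960 × 0.03390 = 0.06644.
The difference is 0.5560 − 0.8550 = -0.2990, so the interval is -0.2990 ± 0.06644 = (-0.3654, -0.2326).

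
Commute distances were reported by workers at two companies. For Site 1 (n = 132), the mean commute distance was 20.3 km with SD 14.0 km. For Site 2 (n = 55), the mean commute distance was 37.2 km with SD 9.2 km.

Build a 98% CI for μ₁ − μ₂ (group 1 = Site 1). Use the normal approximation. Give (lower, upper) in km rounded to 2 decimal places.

(-20.94, -12.86)

Per-group SEs: s₁/√n₁ = 14.0/√132 = 1.2185, s₂/√n₂ = 9.2/√55 = 1.2405.
Unpooled SE of the difference: √(1.48474225 + 1.53884025) = 1.7388.
Margin of error = z* · SE = 2.326 × 1.7388 = 4.0444.
x̄₁ − x̄₂ = 20.3 − 37.2 = -16.9000.
CI: -16.9000 ± 4.0444 = (-20.94, -12.86).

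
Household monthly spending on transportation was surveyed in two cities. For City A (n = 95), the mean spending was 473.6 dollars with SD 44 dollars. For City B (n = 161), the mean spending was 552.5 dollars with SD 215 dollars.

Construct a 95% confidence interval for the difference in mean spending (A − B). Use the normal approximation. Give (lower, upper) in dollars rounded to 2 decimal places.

Standard errors of each mean: 44/√95 = 4.5143 and 215/√161 = 16.9444.
SE(x̄₁ − x̄₂) = √(4.5143² + 16.9444²) = 17.5354 for independent samples with unequal variances.
With z* = 1.960, the margin is 1.960 × 17.5354 = 34.3694.
x̄₁ − x̄₂ = 473.6 − 552.5 = -78.9000; the interval is -78.9000 ± 34.3694 = (-113.27, -44.53).

(-113.27, -44.53)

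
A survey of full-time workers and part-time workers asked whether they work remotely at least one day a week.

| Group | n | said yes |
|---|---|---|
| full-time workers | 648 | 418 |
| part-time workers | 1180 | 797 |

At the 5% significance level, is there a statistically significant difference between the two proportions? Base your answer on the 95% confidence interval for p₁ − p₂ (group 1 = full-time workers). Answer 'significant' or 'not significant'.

not significant

Sample proportions: 418/648 = 0.6451, 797/1180 = 0.6754.
Each SE is √(p̂(1−p̂)/n): √(0.6451·0.3549/648) = 0.01880 and √(0.6754·0.3246/1180) = 0.01363.
SE(p̂₁ − p̂₂) = √(SE₁² + SE₂²) = √(0.00035344 + 0.0001857769) = 0.02322, since the two samples are independent.
At 95% confidence z* = 1.960; margin = 1.960 × 0.02322 = 0.04551.
The difference is 0.6451 − 0.6754 = -0.0303, so the interval is -0.0303 ± 0.04551 = (-0.07581, 0.01521).
The interval (-0.07581, 0.01521) contains 0, so the difference is not significant.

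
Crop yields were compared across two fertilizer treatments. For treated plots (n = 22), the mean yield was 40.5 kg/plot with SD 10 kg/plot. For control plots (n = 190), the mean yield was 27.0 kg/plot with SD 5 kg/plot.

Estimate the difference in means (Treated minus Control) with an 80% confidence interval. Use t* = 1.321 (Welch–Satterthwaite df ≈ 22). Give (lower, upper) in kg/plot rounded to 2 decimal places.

Per-group SEs: s₁/√n₁ = 10/√22 = 2.1320, s₂/√n₂ = 5/√190 = 0.3627.
Unpooled SE of the difference: √(4.545424 + 0.13155129) = 2.1626.
Margin of error = t* · SE = 1.321 × 2.1626 = 2.8568.
x̄₁ − x̄₂ = 40.5 − 27.0 = 13.5000.
CI: 13.5000 ± 2.8568 = (10.64, 16.36).

(10.64, 16.36)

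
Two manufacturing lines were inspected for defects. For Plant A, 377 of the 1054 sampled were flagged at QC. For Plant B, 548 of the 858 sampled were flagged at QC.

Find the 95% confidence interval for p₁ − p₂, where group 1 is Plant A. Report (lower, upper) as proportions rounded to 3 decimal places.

(-0.324, -0.238)

First, p̂₁ = 377/1054 = 0.3577; p̂₂ = 548/858 = 0.6387.
The two standard errors are √(0.3577×0.6423/1054) = 0.01476 and √(0.6387×0.3613/858) = 0.01640.
Because the samples are independent, SE_diff = √(0.01476² + 0.01640²) = 0.02206.
Using z* = 1.960 for 95%, ME = 1.960 × 0.02206 = 0.04324.
p̂₁ − p̂₂ = -0.2810; interval -0.2810 ± 0.04324 gives (-0.324, -0.238).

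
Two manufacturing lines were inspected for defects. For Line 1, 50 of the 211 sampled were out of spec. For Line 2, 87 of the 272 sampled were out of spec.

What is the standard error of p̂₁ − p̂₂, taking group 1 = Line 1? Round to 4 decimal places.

0.0407

First, p̂₁ = 50/211 = 0.2370; p̂₂ = 87/272 = 0.3199.
The two standard errors are √(0.2370×0.7630/211) = 0.02927 and √(0.3199×0.6801/272) = 0.02828.
Because the samples are independent, SE_diff = √(0.02927² + 0.02828²) = 0.04070.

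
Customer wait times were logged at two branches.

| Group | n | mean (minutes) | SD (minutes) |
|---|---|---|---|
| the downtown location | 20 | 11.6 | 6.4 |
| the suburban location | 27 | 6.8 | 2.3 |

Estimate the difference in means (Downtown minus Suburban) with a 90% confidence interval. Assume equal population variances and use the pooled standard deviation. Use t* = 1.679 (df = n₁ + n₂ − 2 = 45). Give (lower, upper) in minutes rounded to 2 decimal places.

Pooled variance s_p² = [19·6.4² + 26·2.3²] / (20+27−2) = 20.3507, so s_p = 4.5112.
SE_diff = s_p·√(1/n₁ + 1/n₂) = 4.5112·√(1/20 + 1/27) = 1.3309.
t* = 1.679; margin = 1.679 × 1.3309 = 2.2346.
Difference = 11.6 − 6.8 = 4.8000.
4.8000 ± 2.2346 → (2.57, 7.03).

(2.57, 7.03)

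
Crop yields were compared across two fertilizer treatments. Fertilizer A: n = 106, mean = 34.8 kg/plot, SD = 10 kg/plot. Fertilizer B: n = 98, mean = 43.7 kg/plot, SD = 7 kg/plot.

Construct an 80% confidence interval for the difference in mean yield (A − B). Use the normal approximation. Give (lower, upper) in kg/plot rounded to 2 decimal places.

Standard errors of each mean: 10/√106 = 0.9713 and 7/√98 = 0.7071.
SE(x̄₁ − x̄₂) = √(0.9713² + 0.7071²) = 1.2014 for independent samples with unequal variances.
With z* = 1.282, the margin is 1.282 × 1.2014 = 1.5402.
x̄₁ − x̄₂ = 34.8 − 43.7 = -8.9000; the interval is -8.9000 ± 1.5402 = (-10.44, -7.36).

(-10.44, -7.36)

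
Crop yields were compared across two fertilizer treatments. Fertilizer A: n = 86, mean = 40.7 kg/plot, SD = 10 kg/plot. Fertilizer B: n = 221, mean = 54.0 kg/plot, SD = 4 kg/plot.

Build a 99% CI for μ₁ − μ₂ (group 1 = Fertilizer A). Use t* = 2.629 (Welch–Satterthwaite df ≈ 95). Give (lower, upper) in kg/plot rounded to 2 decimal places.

(-16.22, -10.38)

Per-group SEs: s₁/√n₁ = 10/√86 = 1.0783, s₂/√n₂ = 4/√221 = 0.2691.
Unpooled SE of the difference: √(1.16273089 + 0.07241481) = 1.1114.
Margin of error = t* · SE = 2.629 × 1.1114 = 2.9219.
x̄₁ − x̄₂ = 40.7 − 54.0 = -13.3000.
CI: -13.3000 ± 2.9219 = (-16.22, -10.38).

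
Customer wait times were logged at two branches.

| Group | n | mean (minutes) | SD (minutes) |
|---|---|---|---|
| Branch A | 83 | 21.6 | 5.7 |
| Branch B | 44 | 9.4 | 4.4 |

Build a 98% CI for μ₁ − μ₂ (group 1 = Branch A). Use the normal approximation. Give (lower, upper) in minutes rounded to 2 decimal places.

(10.08, 14.32)

SE₁ = s₁/√n₁ = 5.7/√83 = 0.6257; SE₂ = 4.4/√44 = 0.6633.
Independent samples, unequal variances: SE_diff = √(SE₁² + SE₂²) = √(0.39150049 + 0.43996689) = 0.9118.
z* = 2.326, so margin of error = 2.326 × 0.9118 = 2.1208.
Difference in means = 21.6 − 9.4 = 12.2000.
12.2000 ± 2.1208 → (10.08, 14.32).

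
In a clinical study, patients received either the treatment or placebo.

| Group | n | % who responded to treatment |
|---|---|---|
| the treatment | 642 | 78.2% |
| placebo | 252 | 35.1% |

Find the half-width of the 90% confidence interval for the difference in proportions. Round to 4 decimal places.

0.0563

SE₁ = √(p̂₁(1−p̂₁)/n₁) = √(0.7820·0.2180/642) = 0.01630; SE₂ = √(0.3510·0.6490/252) = 0.03007.
Independent samples: SE of the difference = √(SE₁² + SE₂²) = √(0.00026569 + 0.0009042049) = 0.03420.
z* for 90% confidence is 1.645, so the margin of error is 1.645 × 0.03420 = 0.05626.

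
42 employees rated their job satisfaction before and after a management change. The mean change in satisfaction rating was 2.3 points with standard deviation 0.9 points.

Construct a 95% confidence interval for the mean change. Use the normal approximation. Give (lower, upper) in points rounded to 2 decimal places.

This is a matched-pairs design, so SE = s_d/√n = 0.9/√42 = 0.1389.
Margin = 1.960 × 0.1389 = 0.2722; the interval is 2.3 ± 0.2722 = (2.03, 2.57).

(2.03, 2.57)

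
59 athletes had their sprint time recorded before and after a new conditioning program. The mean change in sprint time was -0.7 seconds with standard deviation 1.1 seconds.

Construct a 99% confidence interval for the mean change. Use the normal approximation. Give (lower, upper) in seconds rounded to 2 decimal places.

Paired design: SE = s_d/√n = 1.1/√59 = 0.1432.
z* = 2.576; margin of error = 2.576 × 0.1432 = 0.3689.
-0.7 ± 0.3689 → (-1.07, -0.33).

(-1.07, -0.33)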